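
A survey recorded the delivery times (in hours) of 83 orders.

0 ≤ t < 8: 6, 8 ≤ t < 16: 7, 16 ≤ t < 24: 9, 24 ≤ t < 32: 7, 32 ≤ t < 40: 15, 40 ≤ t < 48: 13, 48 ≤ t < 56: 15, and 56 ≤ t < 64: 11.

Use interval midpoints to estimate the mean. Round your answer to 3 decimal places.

Midpoints: 4, 12, 20, 28, 36, 44, 52, 60
Σfm = 6×4 + 7×12 + 9×20 + 7×28 + 15×36 + 13×44 + 15×52 + 11×60 = 3036
n = Σf = 83
Mean = 3036 / 83 = 36.5783

36.578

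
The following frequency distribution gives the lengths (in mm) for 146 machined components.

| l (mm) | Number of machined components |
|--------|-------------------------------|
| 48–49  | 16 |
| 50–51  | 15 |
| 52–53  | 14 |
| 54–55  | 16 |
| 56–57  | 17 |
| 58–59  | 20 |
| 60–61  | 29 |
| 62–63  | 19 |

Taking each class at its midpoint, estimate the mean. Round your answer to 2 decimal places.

56.25

Midpoints: 48.5, 50.5, 52.5, 54.5, 56.5, 58.5, 60.5, 62.5
Σfm = 16×48.5 + 15×50.5 + 14×52.5 + 16×54.5 + 17×56.5 + 20×58.5 + 29×60.5 + 19×62.5 = 8213
n = Σf = 146
Mean = 8213 / 146 = 56.2534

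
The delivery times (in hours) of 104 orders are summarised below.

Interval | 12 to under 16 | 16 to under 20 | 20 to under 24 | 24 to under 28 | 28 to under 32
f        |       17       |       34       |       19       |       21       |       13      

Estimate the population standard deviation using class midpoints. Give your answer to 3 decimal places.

Midpoints: 14, 18, 22, 26, 30
n = 104, Σfm = 2204, mean = 21.1923
Σfm² = 49440
Σf(m − x̄)² = Σfm² − (Σfm)²/n = 49440 − 2204²/104 = 2732.1538
Population variance = 2732.1538 / 104 = 26.2707
Standard deviation = √26.2707 = 5.1255

5.125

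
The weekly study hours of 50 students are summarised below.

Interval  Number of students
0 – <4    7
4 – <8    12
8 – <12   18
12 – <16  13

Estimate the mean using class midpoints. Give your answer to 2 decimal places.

Midpoints: 2, 6, 10, 14
Σfm = 7×2 + 12×6 + 18×10 + 13×14 = 448
n = Σf = 50
Mean = 448 / 50 = 8.9600

8.96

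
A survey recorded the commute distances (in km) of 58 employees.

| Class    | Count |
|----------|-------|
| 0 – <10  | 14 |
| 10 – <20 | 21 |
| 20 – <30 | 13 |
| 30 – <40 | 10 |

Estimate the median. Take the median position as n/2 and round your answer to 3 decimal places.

17.143

Cumulative frequencies: 14, 35, 48, 58
n = 58; position = n/2 = 29.
This falls in the class 10 – <20: L = 10, F = 14, f = 21, h = 10.
Median ≈ 10 + ((29 − 14) / 21) × 10 = 17.1429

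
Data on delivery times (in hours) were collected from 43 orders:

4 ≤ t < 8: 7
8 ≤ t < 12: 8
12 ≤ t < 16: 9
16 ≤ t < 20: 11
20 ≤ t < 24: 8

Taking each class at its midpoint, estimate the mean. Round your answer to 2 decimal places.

Midpoints: 6, 10, 14, 18, 22
Σfm = 7×6 + 8×10 + 9×14 + 11×18 + 8×22 = 622
n = Σf = 43
Mean = 622 / 43 = 14.4651

14.47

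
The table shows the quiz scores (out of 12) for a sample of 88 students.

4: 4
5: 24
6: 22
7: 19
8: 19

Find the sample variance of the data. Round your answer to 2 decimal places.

Values: 4, 5, 6, 7, 8
n = 88, Σfx = 553, mean = 6.2841
Σfx² = 3603
Σf(x − x̄)² = Σfx² − (Σfx)²/n = 3603 − 553²/88 = 127.8977
Sample variance = 127.8977 / 87 = 1.4701

1.47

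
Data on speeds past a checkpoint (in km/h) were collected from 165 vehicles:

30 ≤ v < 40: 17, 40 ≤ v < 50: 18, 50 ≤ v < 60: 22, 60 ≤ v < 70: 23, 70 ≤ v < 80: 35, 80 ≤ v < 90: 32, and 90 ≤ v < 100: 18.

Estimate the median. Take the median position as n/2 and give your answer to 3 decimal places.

70.714

Cumulative frequencies: 17, 35, 57, 80, 115, 147, 165
n = 165; position = n/2 = 82.5.
This falls in the class 70 ≤ v < 80: L = 70, F = 80, f = 35, h = 10.
Median ≈ 70 + ((82.5 − 80) / 35) × 10 = 70.7143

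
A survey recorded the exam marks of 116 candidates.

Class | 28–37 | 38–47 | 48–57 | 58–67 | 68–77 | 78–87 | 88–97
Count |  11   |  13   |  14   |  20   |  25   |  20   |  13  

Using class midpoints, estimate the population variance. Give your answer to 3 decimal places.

Midpoints: 32.5, 42.5, 52.5, 62.5, 72.5, 82.5, 92.5
n = 116, Σfm = 7560, mean = 65.1724
Σfm² = 530575
Σf(m − x̄)² = Σfm² − (Σfm)²/n = 530575 − 7560²/116 = 37871.5517
Population variance = 37871.5517 / 116 = 326.4789

326.479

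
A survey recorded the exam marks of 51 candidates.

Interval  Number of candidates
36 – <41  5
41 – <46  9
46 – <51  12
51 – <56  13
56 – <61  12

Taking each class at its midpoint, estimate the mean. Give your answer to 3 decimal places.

Midpoints: 38.5, 43.5, 48.5, 53.5, 58.5
Σfm = 5×38.5 + 9×43.5 + 12×48.5 + 13×53.5 + 12×58.5 = 2563.5
n = Σf = 51
Mean = 2563.5 / 51 = 50.2647

50.265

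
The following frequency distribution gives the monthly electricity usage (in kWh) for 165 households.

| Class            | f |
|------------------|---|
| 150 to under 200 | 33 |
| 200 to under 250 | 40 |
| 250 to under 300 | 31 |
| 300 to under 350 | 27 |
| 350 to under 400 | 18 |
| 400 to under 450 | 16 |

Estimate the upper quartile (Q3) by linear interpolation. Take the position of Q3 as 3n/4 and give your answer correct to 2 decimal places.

Cumulative frequencies: 33, 73, 104, 131, 149, 165
n = 165; position = 3n/4 = 123.75.
This falls in the class 300 to under 350: L = 300, F = 104, f = 27, h = 50.
Upper quartile ≈ 300 + ((123.75 − 104) / 27) × 50 = 336.5741

336.57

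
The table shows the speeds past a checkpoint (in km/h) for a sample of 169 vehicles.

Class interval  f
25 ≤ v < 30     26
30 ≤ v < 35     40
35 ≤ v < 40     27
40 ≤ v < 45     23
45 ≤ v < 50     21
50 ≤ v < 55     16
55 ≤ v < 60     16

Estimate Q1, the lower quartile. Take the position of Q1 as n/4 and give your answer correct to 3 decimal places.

32.031

Cumulative frequencies: 26, 66, 93, 116, 137, 153, 169
n = 169; position = n/4 = 42.25.
This falls in the class 30 ≤ v < 35: L = 30, F = 26, f = 40, h = 5.
Lower quartile ≈ 30 + ((42.25 − 26) / 40) × 5 = 32.0312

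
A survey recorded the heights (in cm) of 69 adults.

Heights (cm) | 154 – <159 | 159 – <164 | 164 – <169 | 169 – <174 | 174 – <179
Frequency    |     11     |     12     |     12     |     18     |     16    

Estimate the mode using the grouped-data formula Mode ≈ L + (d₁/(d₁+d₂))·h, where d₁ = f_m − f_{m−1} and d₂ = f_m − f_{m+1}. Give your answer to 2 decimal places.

172.75

Modal class: 169 – <174 (highest frequency 18).
d₁ = 18 − 12 = 6, d₂ = 18 − 16 = 2
Mode ≈ 169 + (6/(6+2)) × 5 = 169 + 3.7500 = 172.7500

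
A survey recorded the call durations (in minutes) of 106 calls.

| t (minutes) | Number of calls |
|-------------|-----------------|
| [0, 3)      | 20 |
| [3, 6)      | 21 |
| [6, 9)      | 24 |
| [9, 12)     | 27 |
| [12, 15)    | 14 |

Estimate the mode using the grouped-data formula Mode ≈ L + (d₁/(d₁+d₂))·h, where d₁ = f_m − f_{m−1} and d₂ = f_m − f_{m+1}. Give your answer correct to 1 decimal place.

9.6

Modal class: [9, 12) (highest frequency 27).
d₁ = 27 − 24 = 3, d₂ = 27 − 14 = 13
Mode ≈ 9 + (3/(3+13)) × 3 = 9 + 0.5625 = 9.5625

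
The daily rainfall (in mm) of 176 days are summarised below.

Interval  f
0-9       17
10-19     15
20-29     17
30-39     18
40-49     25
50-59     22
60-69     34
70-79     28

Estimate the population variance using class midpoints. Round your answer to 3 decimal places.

512.807

Midpoints: 4.5, 14.5, 24.5, 34.5, 44.5, 54.5, 64.5, 74.5
n = 176, Σfm = 7922, mean = 45.0114
Σfm² = 446834
Σf(m − x̄)² = Σfm² − (Σfm)²/n = 446834 − 7922²/176 = 90253.9773
Population variance = 90253.9773 / 176 = 512.8067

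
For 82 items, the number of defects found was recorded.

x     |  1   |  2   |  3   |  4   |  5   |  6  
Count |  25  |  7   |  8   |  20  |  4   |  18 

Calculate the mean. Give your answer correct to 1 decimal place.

Values: 1, 2, 3, 4, 5, 6
Σfx = 25×1 + 7×2 + 8×3 + 20×4 + 4×5 + 18×6 = 271
n = Σf = 82
Mean = 271 / 82 = 3.3049

3.3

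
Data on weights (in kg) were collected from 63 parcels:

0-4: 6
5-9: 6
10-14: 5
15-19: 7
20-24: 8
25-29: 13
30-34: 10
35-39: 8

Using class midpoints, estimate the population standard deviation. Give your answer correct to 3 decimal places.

10.946

Midpoints: 2, 7, 12, 17, 22, 27, 32, 37
n = 63, Σfm = 1376, mean = 21.8413
Σfm² = 37602
Σf(m − x̄)² = Σfm² − (Σfm)²/n = 37602 − 1376²/63 = 7548.4127
Population variance = 7548.4127 / 63 = 119.8161
Standard deviation = √119.8161 = 10.9461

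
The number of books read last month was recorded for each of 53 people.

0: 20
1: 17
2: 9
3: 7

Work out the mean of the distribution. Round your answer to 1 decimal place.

1.1

Values: 0, 1, 2, 3
Σfx = 20×0 + 17×1 + 9×2 + 7×3 = 56
n = Σf = 53
Mean = 56 / 53 = 1.0566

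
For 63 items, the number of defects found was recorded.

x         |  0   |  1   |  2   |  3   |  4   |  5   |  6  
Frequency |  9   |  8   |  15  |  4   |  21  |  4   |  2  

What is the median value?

Cumulative frequencies: 9, 17, 32, 36, 57, 61, 63
n = 63, so the median is the value in position (n+1)/2 = 32.
Position 32 falls at value 2.

2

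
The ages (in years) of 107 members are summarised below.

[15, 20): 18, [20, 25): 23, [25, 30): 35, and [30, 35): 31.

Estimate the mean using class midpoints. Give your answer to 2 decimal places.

Midpoints: 17.5, 22.5, 27.5, 32.5
Σfm = 18×17.5 + 23×22.5 + 35×27.5 + 31×32.5 = 2802.5
n = Σf = 107
Mean = 2802.5 / 107 = 26.1916

26.19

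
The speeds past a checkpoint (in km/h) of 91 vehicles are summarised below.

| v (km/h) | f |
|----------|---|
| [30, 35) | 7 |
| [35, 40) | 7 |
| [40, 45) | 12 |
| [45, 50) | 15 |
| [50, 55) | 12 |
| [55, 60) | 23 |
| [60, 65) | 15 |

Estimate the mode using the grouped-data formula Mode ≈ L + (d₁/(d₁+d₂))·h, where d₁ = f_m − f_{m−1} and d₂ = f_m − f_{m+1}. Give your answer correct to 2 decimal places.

57.89

Modal class: [55, 60) (highest frequency 23).
d₁ = 23 − 12 = 11, d₂ = 23 − 15 = 8
Mode ≈ 55 + (11/(11+8)) × 5 = 55 + 2.8947 = 57.8947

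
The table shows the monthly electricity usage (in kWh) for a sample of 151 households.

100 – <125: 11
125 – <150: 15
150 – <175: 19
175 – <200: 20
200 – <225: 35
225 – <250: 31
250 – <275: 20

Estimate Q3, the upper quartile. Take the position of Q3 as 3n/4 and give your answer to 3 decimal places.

Cumulative frequencies: 11, 26, 45, 65, 100, 131, 151
n = 151; position = 3n/4 = 113.25.
This falls in the class 225 – <250: L = 225, F = 100, f = 31, h = 25.
Upper quartile ≈ 225 + ((113.25 − 100) / 31) × 25 = 235.6855

235.685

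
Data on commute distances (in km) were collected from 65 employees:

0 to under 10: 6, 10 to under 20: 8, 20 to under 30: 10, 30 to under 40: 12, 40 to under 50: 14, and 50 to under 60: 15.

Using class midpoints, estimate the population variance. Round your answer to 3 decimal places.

261.538

Midpoints: 5, 15, 25, 35, 45, 55
n = 65, Σfm = 2275, mean = 35.0000
Σfm² = 96625
Σf(m − x̄)² = Σfm² − (Σfm)²/n = 96625 − 2275²/65 = 17000.0000
Population variance = 17000.0000 / 65 = 261.5385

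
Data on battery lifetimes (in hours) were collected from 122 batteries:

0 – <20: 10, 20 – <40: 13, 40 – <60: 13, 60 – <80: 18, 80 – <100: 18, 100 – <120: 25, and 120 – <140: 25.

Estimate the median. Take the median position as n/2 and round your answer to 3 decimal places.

87.778

Cumulative frequencies: 10, 23, 36, 54, 72, 97, 122
n = 122; position = n/2 = 61.
This falls in the class 80 – <100: L = 80, F = 54, f = 18, h = 20.
Median ≈ 80 + ((61 − 54) / 18) × 20 = 87.7778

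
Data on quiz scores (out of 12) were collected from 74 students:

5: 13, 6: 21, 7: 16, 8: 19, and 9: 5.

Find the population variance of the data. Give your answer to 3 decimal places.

Values: 5, 6, 7, 8, 9
n = 74, Σfx = 500, mean = 6.7568
Σfx² = 3486
Σf(x − x̄)² = Σfx² − (Σfx)²/n = 3486 − 500²/74 = 107.6216
Population variance = 107.6216 / 74 = 1.4543

1.454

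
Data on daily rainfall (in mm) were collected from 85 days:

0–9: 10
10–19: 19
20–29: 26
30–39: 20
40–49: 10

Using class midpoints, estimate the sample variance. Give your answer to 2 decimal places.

Midpoints: 4.5, 14.5, 24.5, 34.5, 44.5
n = 85, Σfm = 2092.5, mean = 24.6176
Σfm² = 63411.25
Σf(m − x̄)² = Σfm² − (Σfm)²/n = 63411.25 − 2092.5²/85 = 11898.8235
Sample variance = 11898.8235 / 84 = 141.6527

141.65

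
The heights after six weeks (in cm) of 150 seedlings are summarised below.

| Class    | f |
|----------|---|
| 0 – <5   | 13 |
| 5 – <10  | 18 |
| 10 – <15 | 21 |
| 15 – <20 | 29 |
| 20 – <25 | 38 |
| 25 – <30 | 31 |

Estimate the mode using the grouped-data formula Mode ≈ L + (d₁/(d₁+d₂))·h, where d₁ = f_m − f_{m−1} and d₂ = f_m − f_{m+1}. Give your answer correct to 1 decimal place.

Modal class: 20 – <25 (highest frequency 38).
d₁ = 38 − 29 = 9, d₂ = 38 − 31 = 7
Mode ≈ 20 + (9/(9+7)) × 5 = 20 + 2.8125 = 22.8125

22.8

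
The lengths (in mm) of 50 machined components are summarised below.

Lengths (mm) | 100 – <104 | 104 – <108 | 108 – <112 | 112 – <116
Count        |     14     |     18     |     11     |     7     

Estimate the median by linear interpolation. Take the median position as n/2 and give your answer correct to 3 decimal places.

Cumulative frequencies: 14, 32, 43, 50
n = 50; position = n/2 = 25.
This falls in the class 104 – <108: L = 104, F = 14, f = 18, h = 4.
Median ≈ 104 + ((25 − 14) / 18) × 4 = 106.4444

106.444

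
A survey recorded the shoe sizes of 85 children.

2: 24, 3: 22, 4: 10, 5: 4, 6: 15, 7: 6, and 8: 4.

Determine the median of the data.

Cumulative frequencies: 24, 46, 56, 60, 75, 81, 85
n = 85, so the median is the value in position (n+1)/2 = 43.
Position 43 falls at value 3.

3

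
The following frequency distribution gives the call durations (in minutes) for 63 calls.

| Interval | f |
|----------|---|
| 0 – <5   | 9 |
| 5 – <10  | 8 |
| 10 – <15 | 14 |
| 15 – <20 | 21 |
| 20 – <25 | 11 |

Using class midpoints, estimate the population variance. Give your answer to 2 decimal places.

Midpoints: 2.5, 7.5, 12.5, 17.5, 22.5
n = 63, Σfm = 872.5, mean = 13.8492
Σfm² = 14693.75
Σf(m − x̄)² = Σfm² − (Σfm)²/n = 14693.75 − 872.5²/63 = 2610.3175
Population variance = 2610.3175 / 63 = 41.4336

41.43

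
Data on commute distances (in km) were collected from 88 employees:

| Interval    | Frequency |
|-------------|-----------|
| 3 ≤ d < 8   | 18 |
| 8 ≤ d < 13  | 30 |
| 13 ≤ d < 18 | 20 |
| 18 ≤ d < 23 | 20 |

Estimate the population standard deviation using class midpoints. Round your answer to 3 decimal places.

Midpoints: 5.5, 10.5, 15.5, 20.5
n = 88, Σfm = 1134, mean = 12.8864
Σfm² = 17062
Σf(m − x̄)² = Σfm² − (Σfm)²/n = 17062 − 1134²/88 = 2448.8636
Population variance = 2448.8636 / 88 = 27.8280
Standard deviation = √27.8280 = 5.2752

5.275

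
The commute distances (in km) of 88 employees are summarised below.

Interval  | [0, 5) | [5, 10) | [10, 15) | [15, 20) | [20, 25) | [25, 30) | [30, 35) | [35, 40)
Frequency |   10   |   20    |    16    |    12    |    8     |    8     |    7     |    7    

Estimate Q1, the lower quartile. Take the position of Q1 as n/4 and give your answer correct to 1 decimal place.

8.0

Cumulative frequencies: 10, 30, 46, 58, 66, 74, 81, 88
n = 88; position = n/4 = 22.
This falls in the class [5, 10): L = 5, F = 10, f = 20, h = 5.
Lower quartile ≈ 5 + ((22 − 10) / 20) × 5 = 8.0000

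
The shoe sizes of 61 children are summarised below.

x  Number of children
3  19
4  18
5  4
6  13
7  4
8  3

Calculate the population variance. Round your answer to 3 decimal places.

Values: 3, 4, 5, 6, 7, 8
n = 61, Σfx = 279, mean = 4.5738
Σfx² = 1415
Σf(x − x̄)² = Σfx² − (Σfx)²/n = 1415 − 279²/61 = 138.9180
Population variance = 138.9180 / 61 = 2.2773

2.277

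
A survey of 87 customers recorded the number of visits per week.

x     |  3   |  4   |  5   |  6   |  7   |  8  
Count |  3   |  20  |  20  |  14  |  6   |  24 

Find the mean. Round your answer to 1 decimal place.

5.8

Values: 3, 4, 5, 6, 7, 8
Σfx = 3×3 + 20×4 + 20×5 + 14×6 + 6×7 + 24×8 = 507
n = Σf = 87
Mean = 507 / 87 = 5.8276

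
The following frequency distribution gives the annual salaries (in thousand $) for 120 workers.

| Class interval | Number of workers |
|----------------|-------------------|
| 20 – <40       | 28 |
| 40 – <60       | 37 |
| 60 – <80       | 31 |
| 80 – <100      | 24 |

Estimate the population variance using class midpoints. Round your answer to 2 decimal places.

Midpoints: 30, 50, 70, 90
n = 120, Σfm = 7020, mean = 58.5000
Σfm² = 464000
Σf(m − x̄)² = Σfm² − (Σfm)²/n = 464000 − 7020²/120 = 53330.0000
Population variance = 53330.0000 / 120 = 444.4167

444.42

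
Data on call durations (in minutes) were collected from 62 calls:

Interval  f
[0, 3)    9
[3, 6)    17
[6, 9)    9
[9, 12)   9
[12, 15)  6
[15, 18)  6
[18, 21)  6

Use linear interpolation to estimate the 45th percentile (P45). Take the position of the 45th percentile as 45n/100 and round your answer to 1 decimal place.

Cumulative frequencies: 9, 26, 35, 44, 50, 56, 62
n = 62; position = 45n/100 = 27.9.
This falls in the class [6, 9): L = 6, F = 26, f = 9, h = 3.
45th percentile ≈ 6 + ((27.9 − 26) / 9) × 3 = 6.6333

6.6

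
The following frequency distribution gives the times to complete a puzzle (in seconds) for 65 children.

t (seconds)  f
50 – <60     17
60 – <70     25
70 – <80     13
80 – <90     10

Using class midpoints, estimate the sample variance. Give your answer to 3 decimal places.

103.221

Midpoints: 55, 65, 75, 85
n = 65, Σfm = 4385, mean = 67.4615
Σfm² = 302425
Σf(m − x̄)² = Σfm² − (Σfm)²/n = 302425 − 4385²/65 = 6606.1538
Sample variance = 6606.1538 / 64 = 103.2212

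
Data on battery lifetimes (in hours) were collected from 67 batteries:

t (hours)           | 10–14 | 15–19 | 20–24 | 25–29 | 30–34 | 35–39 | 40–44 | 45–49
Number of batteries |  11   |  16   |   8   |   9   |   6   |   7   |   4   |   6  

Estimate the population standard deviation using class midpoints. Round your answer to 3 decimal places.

Midpoints: 12, 17, 22, 27, 32, 37, 42, 47
n = 67, Σfm = 1724, mean = 25.7313
Σfm² = 52678
Σf(m − x̄)² = Σfm² − (Σfm)²/n = 52678 − 1724²/67 = 8317.1642
Population variance = 8317.1642 / 67 = 124.1368
Standard deviation = √124.1368 = 11.1417

11.142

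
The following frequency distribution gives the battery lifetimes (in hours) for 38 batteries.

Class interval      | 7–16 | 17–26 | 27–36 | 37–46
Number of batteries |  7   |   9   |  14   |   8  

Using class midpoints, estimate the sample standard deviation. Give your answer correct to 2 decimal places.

10.28

Midpoints: 11.5, 21.5, 31.5, 41.5
n = 38, Σfm = 1047, mean = 27.5526
Σfm² = 32755.5
Σf(m − x̄)² = Σfm² − (Σfm)²/n = 32755.5 − 1047²/38 = 3907.8947
Sample variance = 3907.8947 / 37 = 105.6188
Standard deviation = √105.6188 = 10.2771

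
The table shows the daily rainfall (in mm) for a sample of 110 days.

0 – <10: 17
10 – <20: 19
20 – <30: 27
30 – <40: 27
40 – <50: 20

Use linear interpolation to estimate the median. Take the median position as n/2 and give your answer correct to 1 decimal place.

Cumulative frequencies: 17, 36, 63, 90, 110
n = 110; position = n/2 = 55.
This falls in the class 20 – <30: L = 20, F = 36, f = 27, h = 10.
Median ≈ 20 + ((55 − 36) / 27) × 10 = 27.0370

27.0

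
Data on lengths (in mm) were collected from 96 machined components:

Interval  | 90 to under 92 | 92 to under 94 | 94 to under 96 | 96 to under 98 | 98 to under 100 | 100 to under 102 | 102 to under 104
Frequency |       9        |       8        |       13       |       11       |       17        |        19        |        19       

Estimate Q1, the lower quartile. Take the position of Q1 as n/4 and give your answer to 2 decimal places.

95.08

Cumulative frequencies: 9, 17, 30, 41, 58, 77, 96
n = 96; position = n/4 = 24.
This falls in the class 94 to under 96: L = 94, F = 17, f = 13, h = 2.
Lower quartile ≈ 94 + ((24 − 17) / 13) × 2 = 95.0769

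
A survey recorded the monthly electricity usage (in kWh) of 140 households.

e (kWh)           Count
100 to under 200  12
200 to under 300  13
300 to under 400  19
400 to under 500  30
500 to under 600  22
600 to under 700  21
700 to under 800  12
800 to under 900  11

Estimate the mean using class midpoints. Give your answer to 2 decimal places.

Midpoints: 150, 250, 350, 450, 550, 650, 750, 850
Σfm = 12×150 + 13×250 + 19×350 + 30×450 + 22×550 + 21×650 + 12×750 + 11×850 = 69300
n = Σf = 140
Mean = 69300 / 140 = 495.0000

495.00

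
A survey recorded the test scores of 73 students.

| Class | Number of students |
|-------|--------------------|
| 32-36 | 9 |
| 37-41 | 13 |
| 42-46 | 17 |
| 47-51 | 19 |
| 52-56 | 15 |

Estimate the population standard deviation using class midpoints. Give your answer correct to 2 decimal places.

6.51

Midpoints: 34, 39, 44, 49, 54
n = 73, Σfm = 3302, mean = 45.2329
Σfm² = 152448
Σf(m − x̄)² = Σfm² − (Σfm)²/n = 152448 − 3302²/73 = 3089.0411
Population variance = 3089.0411 / 73 = 42.3156
Standard deviation = √42.3156 = 6.5050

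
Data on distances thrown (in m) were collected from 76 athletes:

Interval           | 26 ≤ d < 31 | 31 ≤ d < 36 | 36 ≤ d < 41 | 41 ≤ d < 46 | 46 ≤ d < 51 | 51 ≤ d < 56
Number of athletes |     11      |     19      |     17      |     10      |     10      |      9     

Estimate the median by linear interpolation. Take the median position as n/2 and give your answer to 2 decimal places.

38.35

Cumulative frequencies: 11, 30, 47, 57, 67, 76
n = 76; position = n/2 = 38.
This falls in the class 36 ≤ d < 41: L = 36, F = 30, f = 17, h = 5.
Median ≈ 36 + ((38 − 30) / 17) × 5 = 38.3529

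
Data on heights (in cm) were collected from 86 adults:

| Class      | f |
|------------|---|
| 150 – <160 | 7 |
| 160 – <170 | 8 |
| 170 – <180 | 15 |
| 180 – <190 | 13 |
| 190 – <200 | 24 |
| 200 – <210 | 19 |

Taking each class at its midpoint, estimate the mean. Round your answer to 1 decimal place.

Midpoints: 155, 165, 175, 185, 195, 205
Σfm = 7×155 + 8×165 + 15×175 + 13×185 + 24×195 + 19×205 = 16010
n = Σf = 86
Mean = 16010 / 86 = 186.1628

186.2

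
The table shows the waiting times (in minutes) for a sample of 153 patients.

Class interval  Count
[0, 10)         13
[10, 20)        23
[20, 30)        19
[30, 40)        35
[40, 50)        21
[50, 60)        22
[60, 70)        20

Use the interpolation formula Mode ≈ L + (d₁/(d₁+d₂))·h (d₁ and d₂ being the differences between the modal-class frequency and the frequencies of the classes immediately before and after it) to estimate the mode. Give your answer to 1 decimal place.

35.3

Modal class: [30, 40) (highest frequency 35).
d₁ = 35 − 19 = 16, d₂ = 35 − 21 = 14
Mode ≈ 30 + (16/(16+14)) × 10 = 30 + 5.3333 = 35.3333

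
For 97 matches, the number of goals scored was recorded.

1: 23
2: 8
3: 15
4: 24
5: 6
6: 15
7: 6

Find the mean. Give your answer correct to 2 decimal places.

Values: 1, 2, 3, 4, 5, 6, 7
Σfx = 23×1 + 8×2 + 15×3 + 24×4 + 6×5 + 15×6 + 6×7 = 342
n = Σf = 97
Mean = 342 / 97 = 3.5258

3.53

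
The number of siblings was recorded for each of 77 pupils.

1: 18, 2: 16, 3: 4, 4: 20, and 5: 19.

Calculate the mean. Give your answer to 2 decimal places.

3.08

Values: 1, 2, 3, 4, 5
Σfx = 18×1 + 16×2 + 4×3 + 20×4 + 19×5 = 237
n = Σf = 77
Mean = 237 / 77 = 3.0779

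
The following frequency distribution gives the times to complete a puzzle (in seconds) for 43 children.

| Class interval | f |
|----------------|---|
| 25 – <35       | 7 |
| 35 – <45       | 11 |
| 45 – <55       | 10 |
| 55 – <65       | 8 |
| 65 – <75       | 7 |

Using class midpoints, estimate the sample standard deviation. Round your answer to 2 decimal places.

13.34

Midpoints: 30, 40, 50, 60, 70
n = 43, Σfm = 2120, mean = 49.3023
Σfm² = 112000
Σf(m − x̄)² = Σfm² − (Σfm)²/n = 112000 − 2120²/43 = 7479.0698
Sample variance = 7479.0698 / 42 = 178.0731
Standard deviation = √178.0731 = 13.3444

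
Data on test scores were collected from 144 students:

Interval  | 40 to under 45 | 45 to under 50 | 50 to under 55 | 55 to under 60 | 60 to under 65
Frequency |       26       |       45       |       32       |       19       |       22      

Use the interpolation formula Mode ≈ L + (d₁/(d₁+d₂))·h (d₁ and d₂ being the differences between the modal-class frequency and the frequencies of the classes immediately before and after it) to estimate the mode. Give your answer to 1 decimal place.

Modal class: 45 to under 50 (highest frequency 45).
d₁ = 45 − 26 = 19, d₂ = 45 − 32 = 13
Mode ≈ 45 + (19/(19+13)) × 5 = 45 + 2.9688 = 47.9688

48.0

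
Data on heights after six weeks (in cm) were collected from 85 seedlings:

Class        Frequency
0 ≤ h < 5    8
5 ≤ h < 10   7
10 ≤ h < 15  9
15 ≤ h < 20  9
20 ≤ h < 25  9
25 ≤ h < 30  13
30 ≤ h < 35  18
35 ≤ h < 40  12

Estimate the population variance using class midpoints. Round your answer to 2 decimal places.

126.09

Midpoints: 2.5, 7.5, 12.5, 17.5, 22.5, 27.5, 32.5, 37.5
n = 85, Σfm = 1937.5, mean = 22.7941
Σfm² = 54881.25
Σf(m − x̄)² = Σfm² − (Σfm)²/n = 54881.25 − 1937.5²/85 = 10717.6471
Population variance = 10717.6471 / 85 = 126.0900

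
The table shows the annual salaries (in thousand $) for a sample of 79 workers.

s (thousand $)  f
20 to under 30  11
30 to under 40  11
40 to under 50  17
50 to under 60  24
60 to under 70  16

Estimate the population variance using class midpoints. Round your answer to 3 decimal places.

Midpoints: 25, 35, 45, 55, 65
n = 79, Σfm = 3785, mean = 47.9114
Σfm² = 194975
Σf(m − x̄)² = Σfm² − (Σfm)²/n = 194975 − 3785²/79 = 13630.3797
Population variance = 13630.3797 / 79 = 172.5365

172.536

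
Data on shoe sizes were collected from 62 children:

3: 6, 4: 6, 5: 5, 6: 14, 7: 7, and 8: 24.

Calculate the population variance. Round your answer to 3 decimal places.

Values: 3, 4, 5, 6, 7, 8
n = 62, Σfx = 392, mean = 6.3226
Σfx² = 2658
Σf(x − x̄)² = Σfx² − (Σfx)²/n = 2658 − 392²/62 = 179.5484
Population variance = 179.5484 / 62 = 2.8959

2.896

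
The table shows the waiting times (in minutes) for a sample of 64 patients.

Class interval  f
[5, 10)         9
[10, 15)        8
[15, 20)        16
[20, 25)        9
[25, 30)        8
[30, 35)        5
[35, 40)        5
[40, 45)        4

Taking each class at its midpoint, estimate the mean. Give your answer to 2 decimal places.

21.72

Midpoints: 7.5, 12.5, 17.5, 22.5, 27.5, 32.5, 37.5, 42.5
Σfm = 9×7.5 + 8×12.5 + 16×17.5 + 9×22.5 + 8×27.5 + 5×32.5 + 5×37.5 + 4×42.5 = 1390
n = Σf = 64
Mean = 1390 / 64 = 21.7188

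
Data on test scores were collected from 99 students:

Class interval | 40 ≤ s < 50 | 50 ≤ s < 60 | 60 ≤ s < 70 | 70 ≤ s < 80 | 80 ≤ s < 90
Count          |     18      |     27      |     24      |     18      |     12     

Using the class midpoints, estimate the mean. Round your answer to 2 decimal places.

Midpoints: 45, 55, 65, 75, 85
Σfm = 18×45 + 27×55 + 24×65 + 18×75 + 12×85 = 6225
n = Σf = 99
Mean = 6225 / 99 = 62.8788

62.88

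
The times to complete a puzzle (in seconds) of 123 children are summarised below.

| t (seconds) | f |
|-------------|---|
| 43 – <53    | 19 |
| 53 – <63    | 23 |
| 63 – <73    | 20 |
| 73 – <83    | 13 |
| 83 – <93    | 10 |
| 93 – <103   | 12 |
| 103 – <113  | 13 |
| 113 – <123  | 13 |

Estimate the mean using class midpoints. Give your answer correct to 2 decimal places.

78.16

Midpoints: 48, 58, 68, 78, 88, 98, 108, 118
Σfm = 19×48 + 23×58 + 20×68 + 13×78 + 10×88 + 12×98 + 13×108 + 13×118 = 9614
n = Σf = 123
Mean = 9614 / 123 = 78.1626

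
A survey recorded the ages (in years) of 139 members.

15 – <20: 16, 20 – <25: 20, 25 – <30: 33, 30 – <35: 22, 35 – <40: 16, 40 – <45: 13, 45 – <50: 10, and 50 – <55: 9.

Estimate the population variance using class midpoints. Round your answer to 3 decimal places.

100.321

Midpoints: 17.5, 22.5, 27.5, 32.5, 37.5, 42.5, 47.5, 52.5
n = 139, Σfm = 4452.5, mean = 32.0324
Σfm² = 156568.75
Σf(m − x̄)² = Σfm² − (Σfm)²/n = 156568.75 − 4452.5²/139 = 13944.6043
Population variance = 13944.6043 / 139 = 100.3209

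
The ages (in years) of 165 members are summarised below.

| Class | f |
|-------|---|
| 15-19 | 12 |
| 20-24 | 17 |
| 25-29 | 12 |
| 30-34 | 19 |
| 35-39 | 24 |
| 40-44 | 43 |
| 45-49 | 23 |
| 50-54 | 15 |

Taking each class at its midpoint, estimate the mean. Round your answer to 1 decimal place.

Midpoints: 17, 22, 27, 32, 37, 42, 47, 52
Σfm = 12×17 + 17×22 + 12×27 + 19×32 + 24×37 + 43×42 + 23×47 + 15×52 = 6065
n = Σf = 165
Mean = 6065 / 165 = 36.7576

36.8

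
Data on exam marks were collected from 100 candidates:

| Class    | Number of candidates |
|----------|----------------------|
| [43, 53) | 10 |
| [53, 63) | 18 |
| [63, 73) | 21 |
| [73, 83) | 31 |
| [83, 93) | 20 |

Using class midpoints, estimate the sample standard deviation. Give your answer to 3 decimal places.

12.638

Midpoints: 48, 58, 68, 78, 88
n = 100, Σfm = 7130, mean = 71.3000
Σfm² = 524180
Σf(m − x̄)² = Σfm² − (Σfm)²/n = 524180 − 7130²/100 = 15811.0000
Sample variance = 15811.0000 / 99 = 159.7071
Standard deviation = √159.7071 = 12.6375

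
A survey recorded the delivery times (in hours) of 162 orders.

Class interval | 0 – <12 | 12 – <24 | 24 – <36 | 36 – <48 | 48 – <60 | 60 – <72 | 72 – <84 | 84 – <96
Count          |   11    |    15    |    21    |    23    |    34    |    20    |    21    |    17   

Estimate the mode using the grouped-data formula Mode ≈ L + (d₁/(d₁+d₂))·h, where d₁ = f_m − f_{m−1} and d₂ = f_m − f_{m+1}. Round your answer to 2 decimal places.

Modal class: 48 – <60 (highest frequency 34).
d₁ = 34 − 23 = 11, d₂ = 34 − 20 = 14
Mode ≈ 48 + (11/(11+14)) × 12 = 48 + 5.2800 = 53.2800

53.28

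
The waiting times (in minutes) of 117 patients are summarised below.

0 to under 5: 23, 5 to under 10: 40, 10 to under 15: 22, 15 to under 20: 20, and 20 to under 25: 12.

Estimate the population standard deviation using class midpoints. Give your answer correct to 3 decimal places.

Midpoints: 2.5, 7.5, 12.5, 17.5, 22.5
n = 117, Σfm = 1252.5, mean = 10.7051
Σfm² = 18031.25
Σf(m − x̄)² = Σfm² − (Σfm)²/n = 18031.25 − 1252.5²/117 = 4623.0769
Population variance = 4623.0769 / 117 = 39.5135
Standard deviation = √39.5135 = 6.2860

6.286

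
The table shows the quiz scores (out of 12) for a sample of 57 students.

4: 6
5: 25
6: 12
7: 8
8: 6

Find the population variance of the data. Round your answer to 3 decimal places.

Values: 4, 5, 6, 7, 8
n = 57, Σfx = 325, mean = 5.7018
Σfx² = 1929
Σf(x − x̄)² = Σfx² − (Σfx)²/n = 1929 − 325²/57 = 75.9298
Population variance = 75.9298 / 57 = 1.3321

1.332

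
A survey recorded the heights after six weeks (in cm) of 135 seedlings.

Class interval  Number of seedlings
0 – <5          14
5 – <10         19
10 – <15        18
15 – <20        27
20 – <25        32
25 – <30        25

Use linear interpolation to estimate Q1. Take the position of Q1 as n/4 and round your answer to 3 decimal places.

10.208

Cumulative frequencies: 14, 33, 51, 78, 110, 135
n = 135; position = n/4 = 33.75.
This falls in the class 10 – <15: L = 10, F = 33, f = 18, h = 5.
Lower quartile ≈ 10 + ((33.75 − 33) / 18) × 5 = 10.2083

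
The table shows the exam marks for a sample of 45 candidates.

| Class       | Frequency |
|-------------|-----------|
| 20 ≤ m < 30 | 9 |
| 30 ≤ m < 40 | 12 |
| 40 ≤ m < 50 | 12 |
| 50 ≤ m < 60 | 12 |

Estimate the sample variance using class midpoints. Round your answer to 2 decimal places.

120.00

Midpoints: 25, 35, 45, 55
n = 45, Σfm = 1845, mean = 41.0000
Σfm² = 80925
Σf(m − x̄)² = Σfm² − (Σfm)²/n = 80925 − 1845²/45 = 5280.0000
Sample variance = 5280.0000 / 44 = 120.0000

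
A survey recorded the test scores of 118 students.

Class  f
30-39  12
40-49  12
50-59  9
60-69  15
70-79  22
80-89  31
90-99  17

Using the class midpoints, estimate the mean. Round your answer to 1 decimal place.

70.1

Midpoints: 34.5, 44.5, 54.5, 64.5, 74.5, 84.5, 94.5
Σfm = 12×34.5 + 12×44.5 + 9×54.5 + 15×64.5 + 22×74.5 + 31×84.5 + 17×94.5 = 8271
n = Σf = 118
Mean = 8271 / 118 = 70.0932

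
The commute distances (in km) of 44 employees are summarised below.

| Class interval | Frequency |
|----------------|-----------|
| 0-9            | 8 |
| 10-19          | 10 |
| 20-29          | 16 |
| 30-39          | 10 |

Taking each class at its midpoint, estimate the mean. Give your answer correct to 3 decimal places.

Midpoints: 4.5, 14.5, 24.5, 34.5
Σfm = 8×4.5 + 10×14.5 + 16×24.5 + 10×34.5 = 918
n = Σf = 44
Mean = 918 / 44 = 20.8636

20.864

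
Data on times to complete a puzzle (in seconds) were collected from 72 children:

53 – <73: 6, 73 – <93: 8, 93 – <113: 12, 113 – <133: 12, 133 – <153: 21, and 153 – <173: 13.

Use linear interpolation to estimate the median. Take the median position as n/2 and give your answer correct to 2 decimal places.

129.67

Cumulative frequencies: 6, 14, 26, 38, 59, 72
n = 72; position = n/2 = 36.
This falls in the class 113 – <133: L = 113, F = 26, f = 12, h = 20.
Median ≈ 113 + ((36 − 26) / 12) × 20 = 129.6667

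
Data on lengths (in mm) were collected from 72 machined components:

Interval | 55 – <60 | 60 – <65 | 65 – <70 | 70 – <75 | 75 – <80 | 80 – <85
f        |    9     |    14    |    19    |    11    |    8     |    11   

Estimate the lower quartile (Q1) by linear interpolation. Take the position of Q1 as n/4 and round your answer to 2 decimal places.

Cumulative frequencies: 9, 23, 42, 53, 61, 72
n = 72; position = n/4 = 18.
This falls in the class 60 – <65: L = 60, F = 9, f = 14, h = 5.
Lower quartile ≈ 60 + ((18 − 9) / 14) × 5 = 63.2143

63.21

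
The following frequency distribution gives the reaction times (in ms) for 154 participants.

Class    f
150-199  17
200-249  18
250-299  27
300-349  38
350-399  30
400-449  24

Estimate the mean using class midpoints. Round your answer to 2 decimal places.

312.81

Midpoints: 174.5, 224.5, 274.5, 324.5, 374.5, 424.5
Σfm = 17×174.5 + 18×224.5 + 27×274.5 + 38×324.5 + 30×374.5 + 24×424.5 = 48173
n = Σf = 154
Mean = 48173 / 154 = 312.8117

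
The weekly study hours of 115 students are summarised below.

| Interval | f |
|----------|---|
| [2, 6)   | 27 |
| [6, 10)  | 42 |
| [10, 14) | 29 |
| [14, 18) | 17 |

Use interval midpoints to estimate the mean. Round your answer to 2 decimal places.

Midpoints: 4, 8, 12, 16
Σfm = 27×4 + 42×8 + 29×12 + 17×16 = 1064
n = Σf = 115
Mean = 1064 / 115 = 9.2522

9.25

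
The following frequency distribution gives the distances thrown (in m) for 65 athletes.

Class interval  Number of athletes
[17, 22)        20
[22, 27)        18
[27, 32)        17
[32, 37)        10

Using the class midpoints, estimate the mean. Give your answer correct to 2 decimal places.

Midpoints: 19.5, 24.5, 29.5, 34.5
Σfm = 20×19.5 + 18×24.5 + 17×29.5 + 10×34.5 = 1677.5
n = Σf = 65
Mean = 1677.5 / 65 = 25.8077

25.81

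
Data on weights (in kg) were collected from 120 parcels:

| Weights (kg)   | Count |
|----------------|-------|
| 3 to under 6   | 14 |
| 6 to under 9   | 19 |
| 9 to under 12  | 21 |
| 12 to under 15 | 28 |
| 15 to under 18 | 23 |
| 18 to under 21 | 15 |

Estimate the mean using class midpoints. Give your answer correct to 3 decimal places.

Midpoints: 4.5, 7.5, 10.5, 13.5, 16.5, 19.5
Σfm = 14×4.5 + 19×7.5 + 21×10.5 + 28×13.5 + 23×16.5 + 15×19.5 = 1476
n = Σf = 120
Mean = 1476 / 120 = 12.3000

12.300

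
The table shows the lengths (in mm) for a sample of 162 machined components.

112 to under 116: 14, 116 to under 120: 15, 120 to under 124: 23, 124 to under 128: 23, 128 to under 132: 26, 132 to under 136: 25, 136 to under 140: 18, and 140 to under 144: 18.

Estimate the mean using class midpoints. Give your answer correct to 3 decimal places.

128.642

Midpoints: 114, 118, 122, 126, 130, 134, 138, 142
Σfm = 14×114 + 15×118 + 23×122 + 23×126 + 26×130 + 25×134 + 18×138 + 18×142 = 20840
n = Σf = 162
Mean = 20840 / 162 = 128.6420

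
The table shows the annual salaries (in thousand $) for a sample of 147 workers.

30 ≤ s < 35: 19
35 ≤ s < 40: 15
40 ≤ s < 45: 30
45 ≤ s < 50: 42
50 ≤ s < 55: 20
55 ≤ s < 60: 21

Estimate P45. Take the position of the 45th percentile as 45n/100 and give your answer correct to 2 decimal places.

45.26

Cumulative frequencies: 19, 34, 64, 106, 126, 147
n = 147; position = 45n/100 = 66.15.
This falls in the class 45 ≤ s < 50: L = 45, F = 64, f = 42, h = 5.
45th percentile ≈ 45 + ((66.15 − 64) / 42) × 5 = 45.2560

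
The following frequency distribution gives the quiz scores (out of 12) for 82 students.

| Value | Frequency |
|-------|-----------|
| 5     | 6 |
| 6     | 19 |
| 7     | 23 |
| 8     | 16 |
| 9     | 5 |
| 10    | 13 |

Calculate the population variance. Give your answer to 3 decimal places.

2.218

Values: 5, 6, 7, 8, 9, 10
n = 82, Σfx = 608, mean = 7.4146
Σfx² = 4690
Σf(x − x̄)² = Σfx² − (Σfx)²/n = 4690 − 608²/82 = 181.9024
Population variance = 181.9024 / 82 = 2.2183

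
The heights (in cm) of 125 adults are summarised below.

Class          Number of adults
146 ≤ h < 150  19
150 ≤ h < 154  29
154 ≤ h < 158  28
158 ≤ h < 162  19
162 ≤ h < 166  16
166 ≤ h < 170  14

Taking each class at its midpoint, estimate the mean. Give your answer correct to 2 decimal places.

Midpoints: 148, 152, 156, 160, 164, 168
Σfm = 19×148 + 29×152 + 28×156 + 19×160 + 16×164 + 14×168 = 19604
n = Σf = 125
Mean = 19604 / 125 = 156.8320

156.83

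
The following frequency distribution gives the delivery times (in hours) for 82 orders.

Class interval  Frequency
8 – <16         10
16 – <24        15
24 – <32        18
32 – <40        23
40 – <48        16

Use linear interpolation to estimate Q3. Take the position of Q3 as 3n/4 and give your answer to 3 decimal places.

Cumulative frequencies: 10, 25, 43, 66, 82
n = 82; position = 3n/4 = 61.5.
This falls in the class 32 – <40: L = 32, F = 43, f = 23, h = 8.
Upper quartile ≈ 32 + ((61.5 − 43) / 23) × 8 = 38.4348

38.435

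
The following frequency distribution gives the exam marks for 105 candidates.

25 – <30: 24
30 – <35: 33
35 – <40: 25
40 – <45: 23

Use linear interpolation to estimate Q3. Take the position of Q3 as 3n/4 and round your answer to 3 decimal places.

39.350

Cumulative frequencies: 24, 57, 82, 105
n = 105; position = 3n/4 = 78.75.
This falls in the class 35 – <40: L = 35, F = 57, f = 25, h = 5.
Upper quartile ≈ 35 + ((78.75 − 57) / 25) × 5 = 39.3500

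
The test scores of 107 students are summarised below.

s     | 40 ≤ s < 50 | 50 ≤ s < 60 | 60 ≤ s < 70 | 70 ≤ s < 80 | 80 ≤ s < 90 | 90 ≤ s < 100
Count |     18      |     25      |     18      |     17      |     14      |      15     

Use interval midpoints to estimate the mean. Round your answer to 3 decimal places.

Midpoints: 45, 55, 65, 75, 85, 95
Σfm = 18×45 + 25×55 + 18×65 + 17×75 + 14×85 + 15×95 = 7245
n = Σf = 107
Mean = 7245 / 107 = 67.7103

67.710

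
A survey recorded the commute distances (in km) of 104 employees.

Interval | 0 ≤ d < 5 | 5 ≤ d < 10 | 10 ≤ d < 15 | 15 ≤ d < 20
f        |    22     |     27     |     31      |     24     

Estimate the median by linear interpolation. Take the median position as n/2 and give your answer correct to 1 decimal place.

Cumulative frequencies: 22, 49, 80, 104
n = 104; position = n/2 = 52.
This falls in the class 10 ≤ d < 15: L = 10, F = 49, f = 31, h = 5.
Median ≈ 10 + ((52 − 49) / 31) × 5 = 10.4839

10.5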